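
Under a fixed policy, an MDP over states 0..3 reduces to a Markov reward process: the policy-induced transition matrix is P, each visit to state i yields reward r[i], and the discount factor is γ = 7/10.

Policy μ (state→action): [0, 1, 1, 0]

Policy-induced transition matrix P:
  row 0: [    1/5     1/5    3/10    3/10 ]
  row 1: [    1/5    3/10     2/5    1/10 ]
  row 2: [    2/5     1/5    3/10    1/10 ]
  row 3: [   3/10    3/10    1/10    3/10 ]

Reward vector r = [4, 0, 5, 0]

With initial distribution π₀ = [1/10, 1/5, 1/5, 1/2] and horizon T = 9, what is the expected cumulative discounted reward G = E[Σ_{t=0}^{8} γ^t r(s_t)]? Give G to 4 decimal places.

G = 6.7516

t=0: π = [0.1000, 0.2000, 0.2000, 0.5000], E[r] = 1.4000, γ^t·E[r] = 1.400000, running G = 1.400000
t=1: π = [0.2900, 0.2700, 0.2200, 0.2200], E[r] = 2.2600, γ^t·E[r] = 1.582000, running G = 2.982000
t=2: π = [0.2660, 0.2490, 0.2830, 0.2020], E[r] = 2.4790, γ^t·E[r] = 1.214710, running G = 4.196710
t=3: π = [0.2768, 0.2451, 0.2845, 0.1936], E[r] = 2.5297, γ^t·E[r] = 0.867687, running G = 5.064397
t=4: π = [0.2763, 0.2439, 0.2858, 0.1941], E[r] = 2.5340, γ^t·E[r] = 0.608411, running G = 5.672808
t=5: π = [0.2766, 0.2438, 0.2856, 0.1941], E[r] = 2.5341, γ^t·E[r] = 0.425909, running G = 6.098717
t=6: π = [0.2765, 0.2438, 0.2856, 0.1941], E[r] = 2.5339, γ^t·E[r] = 0.298112, running G = 6.396830
t=7: π = [0.2765, 0.2438, 0.2856, 0.1941], E[r] = 2.5339, γ^t·E[r] = 0.208675, running G = 6.605505
t=8: π = [0.2765, 0.2438, 0.2856, 0.1941], E[r] = 2.5339, γ^t·E[r] = 0.146072, running G = 6.751577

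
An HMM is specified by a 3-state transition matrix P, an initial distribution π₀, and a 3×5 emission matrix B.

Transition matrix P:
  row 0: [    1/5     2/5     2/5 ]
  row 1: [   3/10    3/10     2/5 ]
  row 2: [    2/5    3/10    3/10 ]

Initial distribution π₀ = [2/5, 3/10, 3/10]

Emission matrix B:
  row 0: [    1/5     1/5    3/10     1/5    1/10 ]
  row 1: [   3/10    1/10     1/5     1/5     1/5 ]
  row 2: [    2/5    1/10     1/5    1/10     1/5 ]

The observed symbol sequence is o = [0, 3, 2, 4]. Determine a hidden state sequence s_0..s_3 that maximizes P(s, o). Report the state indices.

path = [2, 0, 1, 2]

t=0: δ = [8.000e-02, 9.000e-02, 1.200e-01]  (obs o_0=0)
t=1: δ = [9.600e-03, 7.200e-03, 3.600e-03]  ψ = [2, 2, 1]  (obs o_1=3)
t=2: δ = [6.480e-04, 7.680e-04, 7.680e-04]  ψ = [1, 0, 0]  (obs o_2=2)
t=3: δ = [3.072e-05, 5.184e-05, 6.144e-05]  ψ = [2, 0, 1]  (obs o_3=4)
backtrack: best end state = 2; path = [2, 0, 1, 2]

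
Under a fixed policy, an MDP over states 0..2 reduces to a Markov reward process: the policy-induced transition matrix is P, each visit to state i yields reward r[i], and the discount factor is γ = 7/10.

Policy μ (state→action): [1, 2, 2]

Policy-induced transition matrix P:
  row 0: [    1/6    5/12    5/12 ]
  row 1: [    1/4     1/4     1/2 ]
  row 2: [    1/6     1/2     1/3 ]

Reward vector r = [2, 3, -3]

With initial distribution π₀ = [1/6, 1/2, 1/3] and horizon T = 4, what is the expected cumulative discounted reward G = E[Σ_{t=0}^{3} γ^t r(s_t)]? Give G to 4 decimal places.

t=0: π = [0.1667, 0.5000, 0.3333], E[r] = 0.8333, γ^t·E[r] = 0.833333, running G = 0.833333
t=1: π = [0.2083, 0.3611, 0.4306], E[r] = 0.2083, γ^t·E[r] = 0.145833, running G = 0.979167
t=2: π = [0.1968, 0.3924, 0.4109], E[r] = 0.3380, γ^t·E[r] = 0.165602, running G = 1.144769
t=3: π = [0.1994, 0.3855, 0.4151], E[r] = 0.3099, γ^t·E[r] = 0.106294, running G = 1.251063

G = 1.2511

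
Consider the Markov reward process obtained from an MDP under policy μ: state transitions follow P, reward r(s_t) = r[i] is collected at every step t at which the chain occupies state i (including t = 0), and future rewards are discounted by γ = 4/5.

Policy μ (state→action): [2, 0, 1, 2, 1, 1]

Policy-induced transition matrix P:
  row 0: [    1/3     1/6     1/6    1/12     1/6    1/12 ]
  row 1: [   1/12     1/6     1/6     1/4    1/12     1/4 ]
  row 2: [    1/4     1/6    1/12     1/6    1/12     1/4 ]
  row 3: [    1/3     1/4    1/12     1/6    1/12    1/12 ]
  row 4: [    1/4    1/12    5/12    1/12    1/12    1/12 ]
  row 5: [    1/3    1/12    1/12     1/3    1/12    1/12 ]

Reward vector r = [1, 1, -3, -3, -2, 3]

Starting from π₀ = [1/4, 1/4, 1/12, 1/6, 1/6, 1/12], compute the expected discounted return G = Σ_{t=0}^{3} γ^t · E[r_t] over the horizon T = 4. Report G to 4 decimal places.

G = -1.0667

t=0: π = [0.2500, 0.2500, 0.0833, 0.1667, 0.1667, 0.0833], E[r] = -0.3333, γ^t·E[r] = -0.333333, running G = -0.333333
t=1: π = [0.2500, 0.1597, 0.1806, 0.1667, 0.1042, 0.1389], E[r] = -0.4236, γ^t·E[r] = -0.338889, running G = -0.672222
t=2: π = [0.2697, 0.1603, 0.1522, 0.1736, 0.1042, 0.1400], E[r] = -0.3356, γ^t·E[r] = -0.214815, running G = -0.887037
t=3: π = [0.2719, 0.1608, 0.1539, 0.1722, 0.1058, 0.1354], E[r] = -0.3510, γ^t·E[r] = -0.179704, running G = -1.066741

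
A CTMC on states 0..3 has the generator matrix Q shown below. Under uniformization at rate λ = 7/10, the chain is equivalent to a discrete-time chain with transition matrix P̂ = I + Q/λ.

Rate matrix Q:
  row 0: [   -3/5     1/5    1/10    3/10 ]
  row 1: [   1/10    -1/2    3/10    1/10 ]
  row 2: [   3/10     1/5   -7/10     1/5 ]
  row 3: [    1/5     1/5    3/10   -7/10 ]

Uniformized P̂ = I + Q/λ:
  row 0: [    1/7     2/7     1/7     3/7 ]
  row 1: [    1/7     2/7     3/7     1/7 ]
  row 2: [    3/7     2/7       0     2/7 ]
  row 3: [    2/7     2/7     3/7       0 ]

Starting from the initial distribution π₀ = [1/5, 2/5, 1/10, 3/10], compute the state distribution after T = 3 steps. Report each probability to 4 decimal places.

t=0: π = [0.2000, 0.4000, 0.1000, 0.3000]
t=1: π = [0.2143, 0.2857, 0.3286, 0.1714]
t=2: π = [0.2612, 0.2857, 0.2265, 0.2265]
t=3: π = [0.2399, 0.2857, 0.2569, 0.2175]

π = [0.2399, 0.2857, 0.2569, 0.2175]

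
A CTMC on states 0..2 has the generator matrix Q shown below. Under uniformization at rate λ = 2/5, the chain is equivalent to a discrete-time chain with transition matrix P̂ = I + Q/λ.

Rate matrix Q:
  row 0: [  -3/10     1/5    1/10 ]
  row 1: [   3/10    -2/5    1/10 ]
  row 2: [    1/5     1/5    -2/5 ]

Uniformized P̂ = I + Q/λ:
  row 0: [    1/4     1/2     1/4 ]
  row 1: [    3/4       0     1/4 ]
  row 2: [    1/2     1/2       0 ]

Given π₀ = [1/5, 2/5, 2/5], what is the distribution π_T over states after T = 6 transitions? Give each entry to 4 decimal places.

π = [0.4656, 0.3344, 0.2000]

t=0: π = [0.2000, 0.4000, 0.4000]
t=1: π = [0.5500, 0.3000, 0.1500]
t=2: π = [0.4375, 0.3500, 0.2125]
t=3: π = [0.4781, 0.3250, 0.1969]
t=4: π = [0.4617, 0.3375, 0.2008]
t=5: π = [0.4689, 0.3313, 0.1998]
t=6: π = [0.4656, 0.3344, 0.2000]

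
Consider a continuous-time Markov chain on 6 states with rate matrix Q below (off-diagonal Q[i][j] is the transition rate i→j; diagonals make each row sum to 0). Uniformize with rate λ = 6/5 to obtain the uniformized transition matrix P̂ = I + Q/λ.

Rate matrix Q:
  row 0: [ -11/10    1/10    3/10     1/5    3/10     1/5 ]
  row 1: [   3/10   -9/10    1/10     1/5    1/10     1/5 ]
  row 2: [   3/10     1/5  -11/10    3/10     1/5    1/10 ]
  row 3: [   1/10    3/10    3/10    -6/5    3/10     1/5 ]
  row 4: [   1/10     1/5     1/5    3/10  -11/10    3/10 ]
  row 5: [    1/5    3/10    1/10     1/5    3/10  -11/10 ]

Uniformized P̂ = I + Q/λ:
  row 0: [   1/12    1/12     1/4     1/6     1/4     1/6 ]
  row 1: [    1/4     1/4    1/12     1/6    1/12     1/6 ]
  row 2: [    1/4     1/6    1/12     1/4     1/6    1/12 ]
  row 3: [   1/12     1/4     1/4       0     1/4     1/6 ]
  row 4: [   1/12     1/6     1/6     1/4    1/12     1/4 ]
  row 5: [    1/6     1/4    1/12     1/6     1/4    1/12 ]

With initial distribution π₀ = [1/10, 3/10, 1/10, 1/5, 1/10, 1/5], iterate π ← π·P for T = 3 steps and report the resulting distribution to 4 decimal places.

π = [0.1542, 0.1971, 0.1517, 0.1656, 0.1760, 0.1554]

t=0: π = [0.1000, 0.3000, 0.1000, 0.2000, 0.1000, 0.2000]
t=1: π = [0.1667, 0.2167, 0.1417, 0.1500, 0.1750, 0.1500]
t=2: π = [0.1556, 0.1958, 0.1507, 0.1681, 0.1729, 0.1569]
t=3: π = [0.1542, 0.1971, 0.1517, 0.1656, 0.1760, 0.1554]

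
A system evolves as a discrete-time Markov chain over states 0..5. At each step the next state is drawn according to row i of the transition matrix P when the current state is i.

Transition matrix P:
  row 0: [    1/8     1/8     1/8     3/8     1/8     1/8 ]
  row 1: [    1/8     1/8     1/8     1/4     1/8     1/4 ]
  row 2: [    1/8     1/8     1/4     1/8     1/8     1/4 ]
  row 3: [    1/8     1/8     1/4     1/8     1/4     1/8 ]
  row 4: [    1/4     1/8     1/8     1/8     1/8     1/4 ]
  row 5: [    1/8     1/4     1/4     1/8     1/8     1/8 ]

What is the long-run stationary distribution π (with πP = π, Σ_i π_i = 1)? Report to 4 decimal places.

π = [0.1434, 0.1483, 0.1951, 0.1794, 0.1474, 0.1864]

Balance equations π_j = Σ_i π_i·P[i][j]:
  π_0 = 1/8·π_0 + 1/8·π_1 + 1/8·π_2 + 1/8·π_3 + 1/4·π_4 + 1/8·π_5
  π_1 = 1/8·π_0 + 1/8·π_1 + 1/8·π_2 + 1/8·π_3 + 1/8·π_4 + 1/4·π_5
  π_2 = 1/8·π_0 + 1/8·π_1 + 1/4·π_2 + 1/4·π_3 + 1/8·π_4 + 1/4·π_5
  π_3 = 3/8·π_0 + 1/4·π_1 + 1/8·π_2 + 1/8·π_3 + 1/8·π_4 + 1/8·π_5
  π_4 = 1/8·π_0 + 1/8·π_1 + 1/8·π_2 + 1/4·π_3 + 1/8·π_4 + 1/8·π_5
  normalize: π_0 + π_1 + π_2 + π_3 + π_4 + π_5 = 1
Solving the linear system gives exactly π = [5276/36785, 1091/7357, 7177/36785, 6599/36785, 5423/36785, 1371/7357].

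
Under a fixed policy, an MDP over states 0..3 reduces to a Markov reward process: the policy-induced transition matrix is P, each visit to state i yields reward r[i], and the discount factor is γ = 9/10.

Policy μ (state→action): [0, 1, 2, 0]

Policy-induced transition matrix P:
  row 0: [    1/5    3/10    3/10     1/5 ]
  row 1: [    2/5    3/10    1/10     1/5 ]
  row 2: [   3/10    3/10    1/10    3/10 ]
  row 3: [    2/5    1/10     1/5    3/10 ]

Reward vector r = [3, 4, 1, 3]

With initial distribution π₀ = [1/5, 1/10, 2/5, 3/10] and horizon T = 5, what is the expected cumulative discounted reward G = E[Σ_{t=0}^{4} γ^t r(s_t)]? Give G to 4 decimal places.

G = 11.2124

t=0: π = [0.2000, 0.1000, 0.4000, 0.3000], E[r] = 2.3000, γ^t·E[r] = 2.300000, running G = 2.300000
t=1: π = [0.3200, 0.2400, 0.1700, 0.2700], E[r] = 2.9000, γ^t·E[r] = 2.610000, running G = 4.910000
t=2: π = [0.3190, 0.2460, 0.1910, 0.2440], E[r] = 2.8640, γ^t·E[r] = 2.319840, running G = 7.229840
t=3: π = [0.3171, 0.2512, 0.1882, 0.2435], E[r] = 2.8748, γ^t·E[r] = 2.095729, running G = 9.325569
t=4: π = [0.3178, 0.2513, 0.1878, 0.2432], E[r] = 2.8758, γ^t·E[r] = 1.886786, running G = 11.212355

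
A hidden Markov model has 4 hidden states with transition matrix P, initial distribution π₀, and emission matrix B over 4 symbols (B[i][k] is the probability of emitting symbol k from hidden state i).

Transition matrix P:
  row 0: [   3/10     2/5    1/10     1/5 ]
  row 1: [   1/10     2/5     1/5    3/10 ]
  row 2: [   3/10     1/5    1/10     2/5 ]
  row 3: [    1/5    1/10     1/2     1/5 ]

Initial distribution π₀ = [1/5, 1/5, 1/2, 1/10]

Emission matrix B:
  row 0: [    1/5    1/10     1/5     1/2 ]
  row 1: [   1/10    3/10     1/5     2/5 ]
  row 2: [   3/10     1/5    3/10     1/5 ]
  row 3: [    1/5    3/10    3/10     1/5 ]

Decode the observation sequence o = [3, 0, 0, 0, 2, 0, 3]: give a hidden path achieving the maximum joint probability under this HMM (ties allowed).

path = [1, 2, 3, 2, 3, 2, 0]

t=0: δ = [1.000e-01, 8.000e-02, 1.000e-01, 2.000e-02]  (obs o_0=3)
t=1: δ = [6.000e-03, 4.000e-03, 4.800e-03, 8.000e-03]  ψ = [0, 0, 1, 2]  (obs o_1=0)
t=2: δ = [3.600e-04, 2.400e-04, 1.200e-03, 3.840e-04]  ψ = [0, 0, 3, 2]  (obs o_2=0)
t=3: δ = [7.200e-05, 2.400e-05, 5.760e-05, 9.600e-05]  ψ = [2, 2, 3, 2]  (obs o_3=0)
t=4: δ = [4.320e-06, 5.760e-06, 1.440e-05, 6.912e-06]  ψ = [0, 0, 3, 2]  (obs o_4=2)
t=5: δ = [8.640e-07, 2.880e-07, 1.037e-06, 1.152e-06]  ψ = [2, 2, 3, 2]  (obs o_5=0)
t=6: δ = [1.555e-07, 1.382e-07, 1.152e-07, 8.294e-08]  ψ = [2, 0, 3, 2]  (obs o_6=3)
backtrack: best end state = 0; path = [1, 2, 3, 2, 3, 2, 0]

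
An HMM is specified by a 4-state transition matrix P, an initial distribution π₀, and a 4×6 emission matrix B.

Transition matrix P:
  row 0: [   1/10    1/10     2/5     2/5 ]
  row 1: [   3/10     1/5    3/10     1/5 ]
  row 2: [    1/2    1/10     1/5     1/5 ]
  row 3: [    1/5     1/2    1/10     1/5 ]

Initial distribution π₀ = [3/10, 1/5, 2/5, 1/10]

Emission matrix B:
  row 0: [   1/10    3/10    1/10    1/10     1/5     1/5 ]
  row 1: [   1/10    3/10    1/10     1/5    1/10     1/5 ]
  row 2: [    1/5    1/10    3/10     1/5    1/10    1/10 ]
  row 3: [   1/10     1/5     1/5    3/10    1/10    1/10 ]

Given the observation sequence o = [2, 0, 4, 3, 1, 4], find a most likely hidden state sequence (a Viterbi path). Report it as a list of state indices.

path = [2, 2, 0, 3, 1, 0]

t=0: δ = [3.000e-02, 2.000e-02, 1.200e-01, 2.000e-02]  (obs o_0=2)
t=1: δ = [6.000e-03, 1.200e-03, 4.800e-03, 2.400e-03]  ψ = [2, 2, 2, 2]  (obs o_1=0)
t=2: δ = [4.800e-04, 1.200e-04, 2.400e-04, 2.400e-04]  ψ = [2, 3, 0, 0]  (obs o_2=4)
t=3: δ = [1.200e-05, 2.400e-05, 3.840e-05, 5.760e-05]  ψ = [2, 3, 0, 0]  (obs o_3=3)
t=4: δ = [5.760e-06, 8.640e-06, 7.680e-07, 2.304e-06]  ψ = [2, 3, 2, 3]  (obs o_4=1)
t=5: δ = [5.184e-07, 1.728e-07, 2.592e-07, 2.304e-07]  ψ = [1, 1, 1, 0]  (obs o_5=4)
backtrack: best end state = 0; path = [2, 2, 0, 3, 1, 0]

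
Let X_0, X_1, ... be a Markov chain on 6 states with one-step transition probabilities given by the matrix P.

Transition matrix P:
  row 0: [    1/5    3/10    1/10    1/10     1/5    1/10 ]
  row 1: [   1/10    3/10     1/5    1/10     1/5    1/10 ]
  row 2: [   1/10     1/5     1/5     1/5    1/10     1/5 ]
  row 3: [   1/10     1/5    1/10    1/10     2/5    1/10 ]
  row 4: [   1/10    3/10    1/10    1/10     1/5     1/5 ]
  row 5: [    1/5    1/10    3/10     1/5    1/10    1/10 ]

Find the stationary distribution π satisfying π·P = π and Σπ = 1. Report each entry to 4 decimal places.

π = [0.1263, 0.2428, 0.1684, 0.1305, 0.1956, 0.1364]

Balance equations π_j = Σ_i π_i·P[i][j]:
  π_0 = 1/5·π_0 + 1/10·π_1 + 1/10·π_2 + 1/10·π_3 + 1/10·π_4 + 1/5·π_5
  π_1 = 3/10·π_0 + 3/10·π_1 + 1/5·π_2 + 1/5·π_3 + 3/10·π_4 + 1/10·π_5
  π_2 = 1/10·π_0 + 1/5·π_1 + 1/5·π_2 + 1/10·π_3 + 1/10·π_4 + 3/10·π_5
  π_3 = 1/10·π_0 + 1/10·π_1 + 1/5·π_2 + 1/10·π_3 + 1/10·π_4 + 1/5·π_5
  π_4 = 1/5·π_0 + 1/5·π_1 + 1/10·π_2 + 2/5·π_3 + 1/5·π_4 + 1/10·π_5
  normalize: π_0 + π_1 + π_2 + π_3 + π_4 + π_5 = 1
Solving the linear system gives exactly π = [11387/90182, 21899/90182, 15187/90182, 11767/90182, 17641/90182, 12301/90182].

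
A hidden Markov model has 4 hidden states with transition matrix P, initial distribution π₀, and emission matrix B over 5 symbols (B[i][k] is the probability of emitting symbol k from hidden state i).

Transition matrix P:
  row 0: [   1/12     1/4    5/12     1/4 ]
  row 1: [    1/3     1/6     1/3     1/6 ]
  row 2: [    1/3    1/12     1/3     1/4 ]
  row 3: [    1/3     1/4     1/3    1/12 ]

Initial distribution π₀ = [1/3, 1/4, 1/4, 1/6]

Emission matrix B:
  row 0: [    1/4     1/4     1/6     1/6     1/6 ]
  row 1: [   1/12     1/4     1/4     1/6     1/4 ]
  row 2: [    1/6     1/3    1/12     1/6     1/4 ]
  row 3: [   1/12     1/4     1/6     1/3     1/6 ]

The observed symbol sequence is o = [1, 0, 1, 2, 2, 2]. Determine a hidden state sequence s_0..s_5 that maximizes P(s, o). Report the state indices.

path = [2, 0, 2, 0, 1, 0]

t=0: δ = [8.333e-02, 6.250e-02, 8.333e-02, 4.167e-02]  (obs o_0=1)
t=1: δ = [6.944e-03, 1.736e-03, 5.787e-03, 1.736e-03]  ψ = [2, 0, 0, 0]  (obs o_1=0)
t=2: δ = [4.823e-04, 4.340e-04, 9.645e-04, 4.340e-04]  ψ = [2, 0, 0, 0]  (obs o_2=1)
t=3: δ = [5.358e-05, 3.014e-05, 2.679e-05, 4.019e-05]  ψ = [2, 0, 2, 2]  (obs o_3=2)
t=4: δ = [2.233e-06, 3.349e-06, 1.861e-06, 2.233e-06]  ψ = [3, 0, 0, 0]  (obs o_4=2)
t=5: δ = [1.861e-07, 1.395e-07, 9.303e-08, 9.303e-08]  ψ = [1, 0, 1, 0]  (obs o_5=2)
backtrack: best end state = 0; path = [2, 0, 2, 0, 1, 0]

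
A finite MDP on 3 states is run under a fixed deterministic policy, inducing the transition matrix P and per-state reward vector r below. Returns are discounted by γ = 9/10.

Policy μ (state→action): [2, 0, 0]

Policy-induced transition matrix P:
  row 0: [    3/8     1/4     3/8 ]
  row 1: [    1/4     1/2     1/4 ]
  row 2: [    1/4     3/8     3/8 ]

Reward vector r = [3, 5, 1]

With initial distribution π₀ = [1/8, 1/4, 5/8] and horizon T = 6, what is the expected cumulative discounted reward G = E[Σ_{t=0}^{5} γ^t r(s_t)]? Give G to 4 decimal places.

G = 13.7393

t=0: π = [0.1250, 0.2500, 0.6250], E[r] = 2.2500, γ^t·E[r] = 2.250000, running G = 2.250000
t=1: π = [0.2656, 0.3906, 0.3438], E[r] = 3.0938, γ^t·E[r] = 2.784375, running G = 5.034375
t=2: π = [0.2832, 0.3906, 0.3262], E[r] = 3.1289, γ^t·E[r] = 2.534414, running G = 7.568789
t=3: π = [0.2854, 0.3884, 0.3262], E[r] = 3.1245, γ^t·E[r] = 2.277769, running G = 9.846558
t=4: π = [0.2857, 0.3879, 0.3264], E[r] = 3.1229, γ^t·E[r] = 2.048911, running G = 11.895469
t=5: π = [0.2857, 0.3878, 0.3265], E[r] = 3.1225, γ^t·E[r] = 1.843817, running G = 13.739286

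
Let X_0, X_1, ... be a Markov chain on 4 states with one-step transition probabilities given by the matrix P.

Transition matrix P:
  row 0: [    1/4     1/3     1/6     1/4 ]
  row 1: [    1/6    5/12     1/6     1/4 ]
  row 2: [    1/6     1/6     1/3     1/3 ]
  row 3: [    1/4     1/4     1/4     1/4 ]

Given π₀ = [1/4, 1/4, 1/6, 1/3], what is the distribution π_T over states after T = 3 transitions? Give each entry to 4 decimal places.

π = [0.2063, 0.2983, 0.2267, 0.2688]

t=0: π = [0.2500, 0.2500, 0.1667, 0.3333]
t=1: π = [0.2153, 0.2986, 0.2222, 0.2639]
t=2: π = [0.2066, 0.2992, 0.2257, 0.2685]
t=3: π = [0.2063, 0.2983, 0.2267, 0.2688]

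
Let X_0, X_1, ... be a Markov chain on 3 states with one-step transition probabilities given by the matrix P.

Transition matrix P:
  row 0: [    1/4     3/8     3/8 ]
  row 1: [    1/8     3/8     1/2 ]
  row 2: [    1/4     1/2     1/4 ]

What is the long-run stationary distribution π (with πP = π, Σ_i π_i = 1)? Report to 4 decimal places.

Balance equations π_j = Σ_i π_i·P[i][j]:
  π_0 = 1/4·π_0 + 1/8·π_1 + 1/4·π_2
  π_1 = 3/8·π_0 + 3/8·π_1 + 1/2·π_2
  normalize: π_0 + π_1 + π_2 = 1
Solving the linear system gives exactly π = [14/71, 30/71, 27/71].

π = [0.1972, 0.4225, 0.3803]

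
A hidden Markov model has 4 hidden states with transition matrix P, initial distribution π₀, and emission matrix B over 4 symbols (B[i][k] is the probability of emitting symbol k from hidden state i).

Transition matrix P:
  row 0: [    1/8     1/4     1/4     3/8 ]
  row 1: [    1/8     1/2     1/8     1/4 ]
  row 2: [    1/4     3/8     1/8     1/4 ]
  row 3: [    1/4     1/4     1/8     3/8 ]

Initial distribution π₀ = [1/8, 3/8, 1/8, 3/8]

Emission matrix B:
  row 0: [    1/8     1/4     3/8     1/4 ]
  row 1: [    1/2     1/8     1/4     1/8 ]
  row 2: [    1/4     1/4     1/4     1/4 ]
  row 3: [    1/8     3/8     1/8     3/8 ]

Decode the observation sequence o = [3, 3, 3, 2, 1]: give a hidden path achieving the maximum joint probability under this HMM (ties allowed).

path = [3, 3, 3, 0, 3]

t=0: δ = [3.125e-02, 4.688e-02, 3.125e-02, 1.406e-01]  (obs o_0=3)
t=1: δ = [8.789e-03, 4.395e-03, 4.395e-03, 1.978e-02]  ψ = [3, 3, 3, 3]  (obs o_1=3)
t=2: δ = [1.236e-03, 6.180e-04, 6.180e-04, 2.781e-03]  ψ = [3, 3, 3, 3]  (obs o_2=3)
t=3: δ = [2.607e-04, 1.738e-04, 8.690e-05, 1.304e-04]  ψ = [3, 3, 3, 3]  (obs o_3=2)
t=4: δ = [8.147e-06, 1.086e-05, 1.629e-05, 3.666e-05]  ψ = [0, 1, 0, 0]  (obs o_4=1)
backtrack: best end state = 3; path = [3, 3, 3, 0, 3]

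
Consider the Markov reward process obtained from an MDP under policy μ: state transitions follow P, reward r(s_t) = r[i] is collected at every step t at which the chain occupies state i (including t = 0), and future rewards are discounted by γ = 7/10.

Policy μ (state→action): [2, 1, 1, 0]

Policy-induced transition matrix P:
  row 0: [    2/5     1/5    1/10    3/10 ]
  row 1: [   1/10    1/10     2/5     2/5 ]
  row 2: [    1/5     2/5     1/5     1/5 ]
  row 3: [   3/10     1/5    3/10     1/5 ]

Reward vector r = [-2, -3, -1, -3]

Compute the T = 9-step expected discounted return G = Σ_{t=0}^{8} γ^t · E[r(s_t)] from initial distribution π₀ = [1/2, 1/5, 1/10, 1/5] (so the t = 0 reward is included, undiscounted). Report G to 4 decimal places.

G = -7.2712

t=0: π = [0.5000, 0.2000, 0.1000, 0.2000], E[r] = -2.3000, γ^t·E[r] = -2.300000, running G = -2.300000
t=1: π = [0.3000, 0.2000, 0.2100, 0.2900], E[r] = -2.2800, γ^t·E[r] = -1.596000, running G = -3.896000
t=2: π = [0.2690, 0.2220, 0.2390, 0.2700], E[r] = -2.2530, γ^t·E[r] = -1.103970, running G = -4.999970
t=3: π = [0.2586, 0.2256, 0.2445, 0.2713], E[r] = -2.2524, γ^t·E[r] = -0.772573, running G = -5.772543
t=4: π = [0.2563, 0.2263, 0.2464, 0.2710], E[r] = -2.2509, γ^t·E[r] = -0.540448, running G = -6.312991
t=5: π = [0.2557, 0.2266, 0.2467, 0.2709], E[r] = -2.2508, γ^t·E[r] = -0.378293, running G = -6.691284
t=6: π = [0.2556, 0.2267, 0.2468, 0.2709], E[r] = -2.2507, γ^t·E[r] = -0.264797, running G = -6.956081
t=7: π = [0.2555, 0.2267, 0.2469, 0.2709], E[r] = -2.2507, γ^t·E[r] = -0.185357, running G = -7.141438
t=8: π = [0.2555, 0.2267, 0.2469, 0.2709], E[r] = -2.2507, γ^t·E[r] = -0.129750, running G = -7.271188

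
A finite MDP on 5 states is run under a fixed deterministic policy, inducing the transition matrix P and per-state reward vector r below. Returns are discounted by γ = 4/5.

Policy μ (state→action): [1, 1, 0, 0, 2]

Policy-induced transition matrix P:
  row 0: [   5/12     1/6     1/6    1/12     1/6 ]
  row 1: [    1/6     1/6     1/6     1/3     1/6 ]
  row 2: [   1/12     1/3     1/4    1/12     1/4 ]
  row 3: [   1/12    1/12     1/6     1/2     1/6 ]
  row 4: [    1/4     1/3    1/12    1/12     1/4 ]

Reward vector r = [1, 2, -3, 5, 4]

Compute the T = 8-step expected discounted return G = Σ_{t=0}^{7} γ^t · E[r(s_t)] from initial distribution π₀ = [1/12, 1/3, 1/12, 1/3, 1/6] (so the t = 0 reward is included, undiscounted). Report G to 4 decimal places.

t=0: π = [0.0833, 0.3333, 0.0833, 0.3333, 0.1667], E[r] = 2.8333, γ^t·E[r] = 2.833333, running G = 2.833333
t=1: π = [0.1667, 0.1806, 0.1597, 0.3056, 0.1875], E[r] = 2.3264, γ^t·E[r] = 1.861111, running G = 4.694444
t=2: π = [0.1852, 0.1991, 0.1644, 0.2558, 0.1956], E[r] = 2.1516, γ^t·E[r] = 1.377037, running G = 6.071481
t=3: π = [0.1943, 0.2053, 0.1641, 0.2397, 0.1967], E[r] = 2.0978, γ^t·E[r] = 1.074074, running G = 7.145556
t=4: π = [0.1980, 0.2068, 0.1639, 0.2345, 0.1967], E[r] = 2.0793, γ^t·E[r] = 0.851697, running G = 7.997253
t=5: π = [0.1993, 0.2072, 0.1639, 0.2328, 0.1967], E[r] = 2.0727, γ^t·E[r] = 0.679184, running G = 8.676436
t=6: π = [0.1998, 0.2074, 0.1639, 0.2321, 0.1967], E[r] = 2.0703, γ^t·E[r] = 0.542719, running G = 9.219155
t=7: π = [0.2000, 0.2074, 0.1639, 0.2319, 0.1967], E[r] = 2.0694, γ^t·E[r] = 0.433995, running G = 9.653150

G = 9.6531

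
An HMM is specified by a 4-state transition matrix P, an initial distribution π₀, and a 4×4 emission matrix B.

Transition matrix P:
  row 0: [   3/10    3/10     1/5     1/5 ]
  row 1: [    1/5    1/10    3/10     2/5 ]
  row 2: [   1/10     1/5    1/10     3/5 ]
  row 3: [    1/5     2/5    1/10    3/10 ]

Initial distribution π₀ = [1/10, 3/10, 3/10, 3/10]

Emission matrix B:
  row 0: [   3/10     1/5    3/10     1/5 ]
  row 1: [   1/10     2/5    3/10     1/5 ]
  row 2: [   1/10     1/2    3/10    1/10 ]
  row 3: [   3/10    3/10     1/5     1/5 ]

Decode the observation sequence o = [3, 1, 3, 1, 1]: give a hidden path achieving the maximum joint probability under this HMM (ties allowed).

t=0: δ = [2.000e-02, 6.000e-02, 3.000e-02, 6.000e-02]  (obs o_0=3)
t=1: δ = [2.400e-03, 9.600e-03, 9.000e-03, 7.200e-03]  ψ = [1, 3, 1, 1]  (obs o_1=1)
t=2: δ = [3.840e-04, 5.760e-04, 2.880e-04, 1.080e-03]  ψ = [1, 3, 1, 2]  (obs o_2=3)
t=3: δ = [4.320e-05, 1.728e-04, 8.640e-05, 9.720e-05]  ψ = [3, 3, 1, 3]  (obs o_3=1)
t=4: δ = [6.912e-06, 1.555e-05, 2.592e-05, 2.074e-05]  ψ = [1, 3, 1, 1]  (obs o_4=1)
backtrack: best end state = 2; path = [1, 2, 3, 1, 2]

path = [1, 2, 3, 1, 2]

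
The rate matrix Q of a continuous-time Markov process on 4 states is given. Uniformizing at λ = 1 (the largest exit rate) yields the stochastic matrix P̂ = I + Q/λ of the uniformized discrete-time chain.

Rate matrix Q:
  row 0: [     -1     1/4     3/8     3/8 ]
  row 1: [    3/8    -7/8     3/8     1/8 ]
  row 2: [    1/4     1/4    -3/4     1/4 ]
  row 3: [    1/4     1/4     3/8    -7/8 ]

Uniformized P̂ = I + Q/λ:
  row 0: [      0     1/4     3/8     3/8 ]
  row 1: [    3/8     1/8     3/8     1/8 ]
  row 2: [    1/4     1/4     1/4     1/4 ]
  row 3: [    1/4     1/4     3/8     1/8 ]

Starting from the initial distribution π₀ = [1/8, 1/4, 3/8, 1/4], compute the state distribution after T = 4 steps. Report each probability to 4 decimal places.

t=0: π = [0.1250, 0.2500, 0.3750, 0.2500]
t=1: π = [0.2500, 0.2188, 0.3281, 0.2031]
t=2: π = [0.2148, 0.2227, 0.3340, 0.2285]
t=3: π = [0.2241, 0.2222, 0.3333, 0.2205]
t=4: π = [0.2217, 0.2222, 0.3333, 0.2227]

π = [0.2217, 0.2222, 0.3333, 0.2227]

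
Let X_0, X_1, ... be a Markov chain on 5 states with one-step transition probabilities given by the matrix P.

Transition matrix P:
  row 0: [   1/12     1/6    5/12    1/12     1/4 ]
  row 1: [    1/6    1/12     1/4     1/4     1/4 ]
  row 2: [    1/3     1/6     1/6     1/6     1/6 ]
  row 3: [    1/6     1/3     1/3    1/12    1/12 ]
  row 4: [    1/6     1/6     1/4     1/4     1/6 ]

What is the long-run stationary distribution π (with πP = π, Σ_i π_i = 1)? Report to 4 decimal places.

π = [0.1960, 0.1795, 0.2737, 0.1667, 0.1841]

Balance equations π_j = Σ_i π_i·P[i][j]:
  π_0 = 1/12·π_0 + 1/6·π_1 + 1/3·π_2 + 1/6·π_3 + 1/6·π_4
  π_1 = 1/6·π_0 + 1/12·π_1 + 1/6·π_2 + 1/3·π_3 + 1/6·π_4
  π_2 = 5/12·π_0 + 1/4·π_1 + 1/6·π_2 + 1/3·π_3 + 1/4·π_4
  π_3 = 1/12·π_0 + 1/4·π_1 + 1/6·π_2 + 1/12·π_3 + 1/4·π_4
  normalize: π_0 + π_1 + π_2 + π_3 + π_4 = 1
Solving the linear system gives exactly π = [456/2327, 5430/30251, 49/179, 388/2327, 5568/30251].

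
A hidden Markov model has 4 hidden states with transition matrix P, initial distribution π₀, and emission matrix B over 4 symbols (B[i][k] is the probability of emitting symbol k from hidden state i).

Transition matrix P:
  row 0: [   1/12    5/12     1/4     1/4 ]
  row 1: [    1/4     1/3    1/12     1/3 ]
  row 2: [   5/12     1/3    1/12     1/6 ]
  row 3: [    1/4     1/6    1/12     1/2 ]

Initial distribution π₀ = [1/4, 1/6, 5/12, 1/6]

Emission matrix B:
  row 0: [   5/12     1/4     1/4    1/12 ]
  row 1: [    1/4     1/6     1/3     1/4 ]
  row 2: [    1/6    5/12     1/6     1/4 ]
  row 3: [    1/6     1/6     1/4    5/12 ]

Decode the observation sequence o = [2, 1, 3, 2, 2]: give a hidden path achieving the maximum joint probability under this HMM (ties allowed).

path = [2, 0, 3, 3, 3]

t=0: δ = [6.250e-02, 5.556e-02, 6.944e-02, 4.167e-02]  (obs o_0=2)
t=1: δ = [7.234e-03, 4.340e-03, 6.510e-03, 3.472e-03]  ψ = [2, 0, 0, 3]  (obs o_1=1)
t=2: δ = [2.261e-04, 7.535e-04, 4.521e-04, 7.535e-04]  ψ = [2, 0, 0, 0]  (obs o_2=3)
t=3: δ = [4.710e-05, 8.372e-05, 1.047e-05, 9.419e-05]  ψ = [1, 1, 1, 3]  (obs o_3=2)
t=4: δ = [5.887e-06, 9.303e-06, 1.962e-06, 1.177e-05]  ψ = [3, 1, 0, 3]  (obs o_4=2)
backtrack: best end state = 3; path = [2, 0, 3, 3, 3]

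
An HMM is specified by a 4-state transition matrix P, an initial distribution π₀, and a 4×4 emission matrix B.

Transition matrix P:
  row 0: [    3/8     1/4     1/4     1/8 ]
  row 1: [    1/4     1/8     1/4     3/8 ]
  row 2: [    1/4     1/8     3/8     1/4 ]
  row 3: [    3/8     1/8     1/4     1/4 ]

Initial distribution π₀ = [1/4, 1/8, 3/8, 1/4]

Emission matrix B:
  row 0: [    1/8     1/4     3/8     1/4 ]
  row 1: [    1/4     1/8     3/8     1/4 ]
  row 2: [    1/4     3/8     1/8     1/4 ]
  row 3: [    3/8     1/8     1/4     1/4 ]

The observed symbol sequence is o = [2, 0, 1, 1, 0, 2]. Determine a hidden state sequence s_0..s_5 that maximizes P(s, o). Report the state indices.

path = [0, 2, 2, 2, 3, 0]

t=0: δ = [9.375e-02, 4.688e-02, 4.688e-02, 6.250e-02]  (obs o_0=2)
t=1: δ = [4.395e-03, 5.859e-03, 5.859e-03, 6.592e-03]  ψ = [0, 0, 0, 1]  (obs o_1=0)
t=2: δ = [6.180e-04, 1.373e-04, 8.240e-04, 2.747e-04]  ψ = [3, 0, 2, 1]  (obs o_2=1)
t=3: δ = [5.794e-05, 1.931e-05, 1.159e-04, 2.575e-05]  ψ = [0, 0, 2, 2]  (obs o_3=1)
t=4: δ = [3.621e-06, 3.621e-06, 1.086e-05, 1.086e-05]  ψ = [2, 0, 2, 2]  (obs o_4=0)
t=5: δ = [1.528e-06, 5.092e-07, 5.092e-07, 6.789e-07]  ψ = [3, 2, 2, 2]  (obs o_5=2)
backtrack: best end state = 0; path = [0, 2, 2, 2, 3, 0]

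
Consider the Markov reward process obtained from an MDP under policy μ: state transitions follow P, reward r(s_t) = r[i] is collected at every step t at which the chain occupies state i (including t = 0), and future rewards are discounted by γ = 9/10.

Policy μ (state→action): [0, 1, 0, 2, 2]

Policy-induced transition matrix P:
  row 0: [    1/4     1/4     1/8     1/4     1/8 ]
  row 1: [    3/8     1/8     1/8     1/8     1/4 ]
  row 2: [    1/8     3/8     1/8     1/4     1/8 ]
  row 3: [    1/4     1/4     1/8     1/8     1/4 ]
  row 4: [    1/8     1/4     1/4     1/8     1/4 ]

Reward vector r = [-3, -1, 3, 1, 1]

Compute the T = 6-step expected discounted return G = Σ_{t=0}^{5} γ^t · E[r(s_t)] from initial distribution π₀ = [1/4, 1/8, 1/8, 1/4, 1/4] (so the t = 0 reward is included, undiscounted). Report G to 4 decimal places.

G = -0.3922

t=0: π = [0.2500, 0.1250, 0.1250, 0.2500, 0.2500], E[r] = 0.0000, γ^t·E[r] = 0.000000, running G = 0.000000
t=1: π = [0.2188, 0.2500, 0.1563, 0.1719, 0.2031], E[r] = -0.0625, γ^t·E[r] = -0.056250, running G = -0.056250
t=2: π = [0.2363, 0.2383, 0.1504, 0.1719, 0.2031], E[r] = -0.1211, γ^t·E[r] = -0.098086, running G = -0.154336
t=3: π = [0.2356, 0.2390, 0.1504, 0.1733, 0.2017], E[r] = -0.1196, γ^t·E[r] = -0.087209, running G = -0.241545
t=4: π = [0.2359, 0.2389, 0.1502, 0.1732, 0.2018], E[r] = -0.1209, γ^t·E[r] = -0.079329, running G = -0.320875
t=5: π = [0.2359, 0.2389, 0.1502, 0.1733, 0.2017], E[r] = -0.1209, γ^t·E[r] = -0.071369, running G = -0.392244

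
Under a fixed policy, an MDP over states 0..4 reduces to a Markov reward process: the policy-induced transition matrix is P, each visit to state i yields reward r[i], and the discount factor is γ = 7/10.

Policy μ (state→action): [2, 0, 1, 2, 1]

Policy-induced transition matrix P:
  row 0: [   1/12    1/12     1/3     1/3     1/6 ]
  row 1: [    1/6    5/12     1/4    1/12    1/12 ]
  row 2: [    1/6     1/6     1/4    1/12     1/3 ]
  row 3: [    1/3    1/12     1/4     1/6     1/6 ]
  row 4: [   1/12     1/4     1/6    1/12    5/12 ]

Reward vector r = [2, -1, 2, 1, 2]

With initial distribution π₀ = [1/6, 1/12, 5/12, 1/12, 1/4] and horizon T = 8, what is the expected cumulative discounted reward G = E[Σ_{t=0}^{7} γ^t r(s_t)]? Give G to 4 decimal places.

t=0: π = [0.1667, 0.0833, 0.4167, 0.0833, 0.2500], E[r] = 1.6667, γ^t·E[r] = 1.666667, running G = 1.666667
t=1: π = [0.1458, 0.1875, 0.2431, 0.1319, 0.2917], E[r] = 1.3056, γ^t·E[r] = 0.913889, running G = 2.580556
t=2: π = [0.1522, 0.2147, 0.2378, 0.1308, 0.2645], E[r] = 1.2251, γ^t·E[r] = 0.600307, running G = 3.180862
t=3: π = [0.1537, 0.2188, 0.2406, 0.1323, 0.2545], E[r] = 1.2113, γ^t·E[r] = 0.415484, running G = 3.596346
t=4: π = [0.1547, 0.2187, 0.2416, 0.1328, 0.2522], E[r] = 1.2110, γ^t·E[r] = 0.290757, running G = 3.887103
t=5: π = [0.1549, 0.2184, 0.2419, 0.1331, 0.2517], E[r] = 1.2117, γ^t·E[r] = 0.203650, running G = 4.090753
t=6: π = [0.1550, 0.2183, 0.2419, 0.1331, 0.2517], E[r] = 1.2121, γ^t·E[r] = 0.142602, running G = 4.233356
t=7: π = [0.1550, 0.2182, 0.2419, 0.1332, 0.2517], E[r] = 1.2122, γ^t·E[r] = 0.099833, running G = 4.333189

G = 4.3332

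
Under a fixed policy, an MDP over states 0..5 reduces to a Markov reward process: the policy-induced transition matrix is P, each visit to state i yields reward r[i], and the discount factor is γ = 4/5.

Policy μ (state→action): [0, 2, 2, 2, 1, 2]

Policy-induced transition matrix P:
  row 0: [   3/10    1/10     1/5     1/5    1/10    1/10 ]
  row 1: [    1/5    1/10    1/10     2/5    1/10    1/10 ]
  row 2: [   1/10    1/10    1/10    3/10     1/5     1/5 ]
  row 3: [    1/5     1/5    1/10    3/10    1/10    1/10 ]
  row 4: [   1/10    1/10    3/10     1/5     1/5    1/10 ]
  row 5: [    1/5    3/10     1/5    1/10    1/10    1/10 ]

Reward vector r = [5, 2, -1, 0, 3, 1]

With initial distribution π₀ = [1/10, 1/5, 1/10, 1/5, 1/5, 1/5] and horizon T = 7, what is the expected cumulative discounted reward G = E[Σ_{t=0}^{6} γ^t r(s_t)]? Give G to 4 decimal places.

t=0: π = [0.1000, 0.2000, 0.1000, 0.2000, 0.2000, 0.2000], E[r] = 1.6000, γ^t·E[r] = 1.600000, running G = 1.600000
t=1: π = [0.1800, 0.1600, 0.1700, 0.2500, 0.1300, 0.1100], E[r] = 1.5500, γ^t·E[r] = 1.240000, running G = 2.840000
t=2: π = [0.1880, 0.1470, 0.1550, 0.2630, 0.1300, 0.1170], E[r] = 1.5860, γ^t·E[r] = 1.015040, running G = 3.855040
t=3: π = [0.1903, 0.1497, 0.1565, 0.2595, 0.1285, 0.1155], E[r] = 1.5954, γ^t·E[r] = 0.816845, running G = 4.671885
t=4: π = [0.1905, 0.1491, 0.1563, 0.2600, 0.1285, 0.1157], E[r] = 1.5956, γ^t·E[r] = 0.653566, running G = 5.325451
t=5: π = [0.1906, 0.1491, 0.1563, 0.2599, 0.1285, 0.1156], E[r] = 1.5959, γ^t·E[r] = 0.522937, running G = 5.848388
t=6: π = [0.1906, 0.1491, 0.1563, 0.2599, 0.1285, 0.1156], E[r] = 1.5959, γ^t·E[r] = 0.418348, running G = 6.266735

G = 6.2667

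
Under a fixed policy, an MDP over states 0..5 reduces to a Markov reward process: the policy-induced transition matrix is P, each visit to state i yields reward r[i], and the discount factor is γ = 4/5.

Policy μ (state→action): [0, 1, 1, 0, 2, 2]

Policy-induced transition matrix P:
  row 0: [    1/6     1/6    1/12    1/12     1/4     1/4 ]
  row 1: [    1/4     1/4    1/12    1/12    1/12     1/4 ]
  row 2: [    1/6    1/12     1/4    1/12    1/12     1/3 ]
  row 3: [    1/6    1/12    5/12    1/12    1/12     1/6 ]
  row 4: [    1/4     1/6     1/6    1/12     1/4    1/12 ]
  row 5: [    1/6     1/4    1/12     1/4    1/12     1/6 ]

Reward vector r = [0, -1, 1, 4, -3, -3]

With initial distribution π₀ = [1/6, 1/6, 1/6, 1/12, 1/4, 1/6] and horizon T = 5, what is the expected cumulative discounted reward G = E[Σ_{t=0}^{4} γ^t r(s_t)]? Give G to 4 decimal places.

t=0: π = [0.1667, 0.1667, 0.1667, 0.0833, 0.2500, 0.1667], E[r] = -0.9167, γ^t·E[r] = -0.916667, running G = -0.916667
t=1: π = [0.2014, 0.1736, 0.1597, 0.1111, 0.1528, 0.2014], E[r] = -0.6319, γ^t·E[r] = -0.505556, running G = -1.422222
t=2: π = [0.1939, 0.1753, 0.1597, 0.1169, 0.1424, 0.2118], E[r] = -0.6105, γ^t·E[r] = -0.390741, running G = -1.812963
t=3: π = [0.1931, 0.1759, 0.1608, 0.1186, 0.1394, 0.2122], E[r] = -0.5952, γ^t·E[r] = -0.304765, running G = -2.117728
t=4: π = [0.1929, 0.1757, 0.1613, 0.1187, 0.1388, 0.2126], E[r] = -0.5937, γ^t·E[r] = -0.243179, running G = -2.360907

G = -2.3609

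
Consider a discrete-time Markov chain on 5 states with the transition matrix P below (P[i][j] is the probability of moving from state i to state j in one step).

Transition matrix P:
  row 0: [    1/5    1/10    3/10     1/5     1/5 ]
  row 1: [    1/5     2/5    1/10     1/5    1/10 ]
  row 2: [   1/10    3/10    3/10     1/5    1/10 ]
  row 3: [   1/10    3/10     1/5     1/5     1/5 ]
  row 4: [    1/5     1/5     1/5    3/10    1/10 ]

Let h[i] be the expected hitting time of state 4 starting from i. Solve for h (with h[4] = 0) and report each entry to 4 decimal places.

h = [6.6308, 7.3477, 7.4373, 6.6935, 0.0000]

First-step conditioning: h[4] = 0; for i ≠ 4, h[i] = 1 + Σ_k P[i][k]·h[k].
  h[0] = 1 + 1/5·h[0] + 1/10·h[1] + 3/10·h[2] + 1/5·h[3]
  h[1] = 1 + 1/5·h[0] + 2/5·h[1] + 1/10·h[2] + 1/5·h[3]
  h[2] = 1 + 1/10·h[0] + 3/10·h[1] + 3/10·h[2] + 1/5·h[3]
  h[3] = 1 + 1/10·h[0] + 3/10·h[1] + 1/5·h[2] + 1/5·h[3]
Solving the 4×4 linear system over states ≠ 4 gives exactly h = [1850/279, 2050/279, 2075/279, 415/62, 0] (h[4] = 0 is the target).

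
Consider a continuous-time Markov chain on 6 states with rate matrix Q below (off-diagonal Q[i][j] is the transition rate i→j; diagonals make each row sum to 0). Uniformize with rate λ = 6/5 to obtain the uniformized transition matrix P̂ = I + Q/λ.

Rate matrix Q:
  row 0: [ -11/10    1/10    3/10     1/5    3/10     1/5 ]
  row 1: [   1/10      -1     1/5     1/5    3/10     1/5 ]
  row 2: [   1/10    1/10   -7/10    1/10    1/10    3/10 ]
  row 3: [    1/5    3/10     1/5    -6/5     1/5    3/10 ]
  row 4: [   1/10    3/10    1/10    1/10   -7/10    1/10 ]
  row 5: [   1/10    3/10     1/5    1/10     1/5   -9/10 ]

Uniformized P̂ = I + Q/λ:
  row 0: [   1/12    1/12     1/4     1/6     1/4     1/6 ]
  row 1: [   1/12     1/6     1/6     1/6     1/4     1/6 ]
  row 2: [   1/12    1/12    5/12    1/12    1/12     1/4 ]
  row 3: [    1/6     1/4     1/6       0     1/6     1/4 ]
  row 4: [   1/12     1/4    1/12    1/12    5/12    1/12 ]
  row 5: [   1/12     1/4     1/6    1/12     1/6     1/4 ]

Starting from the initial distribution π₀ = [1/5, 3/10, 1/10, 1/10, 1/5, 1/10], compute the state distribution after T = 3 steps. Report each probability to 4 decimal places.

π = [0.0913, 0.1852, 0.2052, 0.0988, 0.2322, 0.1873]

t=0: π = [0.2000, 0.3000, 0.1000, 0.1000, 0.2000, 0.1000]
t=1: π = [0.0917, 0.1750, 0.1917, 0.1167, 0.2500, 0.1750]
t=2: π = [0.0931, 0.1882, 0.2014, 0.0958, 0.2354, 0.1861]
t=3: π = [0.0913, 0.1852, 0.2052, 0.0988, 0.2322, 0.1873]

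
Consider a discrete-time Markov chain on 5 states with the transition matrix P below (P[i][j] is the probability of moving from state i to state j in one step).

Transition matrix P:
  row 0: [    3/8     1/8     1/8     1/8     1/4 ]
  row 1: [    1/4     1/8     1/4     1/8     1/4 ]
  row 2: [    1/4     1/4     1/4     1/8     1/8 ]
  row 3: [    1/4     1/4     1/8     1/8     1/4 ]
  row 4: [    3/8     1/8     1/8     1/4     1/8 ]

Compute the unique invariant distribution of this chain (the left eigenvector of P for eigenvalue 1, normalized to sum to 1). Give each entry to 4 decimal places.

π = [0.3148, 0.1646, 0.1664, 0.1505, 0.2037]

Balance equations π_j = Σ_i π_i·P[i][j]:
  π_0 = 3/8·π_0 + 1/4·π_1 + 1/4·π_2 + 1/4·π_3 + 3/8·π_4
  π_1 = 1/8·π_0 + 1/8·π_1 + 1/4·π_2 + 1/4·π_3 + 1/8·π_4
  π_2 = 1/8·π_0 + 1/4·π_1 + 1/4·π_2 + 1/8·π_3 + 1/8·π_4
  π_3 = 1/8·π_0 + 1/8·π_1 + 1/8·π_2 + 1/8·π_3 + 1/4·π_4
  normalize: π_0 + π_1 + π_2 + π_3 + π_4 = 1
Solving the linear system gives exactly π = [1247/3961, 652/3961, 659/3961, 596/3961, 807/3961].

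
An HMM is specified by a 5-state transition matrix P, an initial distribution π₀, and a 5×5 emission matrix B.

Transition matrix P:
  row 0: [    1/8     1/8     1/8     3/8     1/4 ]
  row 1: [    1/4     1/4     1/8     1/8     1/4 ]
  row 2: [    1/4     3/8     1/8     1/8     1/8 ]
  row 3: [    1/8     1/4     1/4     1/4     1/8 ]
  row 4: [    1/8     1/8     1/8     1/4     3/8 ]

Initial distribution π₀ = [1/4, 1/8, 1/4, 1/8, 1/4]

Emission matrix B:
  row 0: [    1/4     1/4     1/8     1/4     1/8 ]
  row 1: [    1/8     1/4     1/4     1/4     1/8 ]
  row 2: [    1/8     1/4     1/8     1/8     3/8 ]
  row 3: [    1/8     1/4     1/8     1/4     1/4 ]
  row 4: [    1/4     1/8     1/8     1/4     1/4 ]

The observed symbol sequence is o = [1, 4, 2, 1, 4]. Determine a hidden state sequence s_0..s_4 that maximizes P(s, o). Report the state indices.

t=0: δ = [6.250e-02, 3.125e-02, 6.250e-02, 3.125e-02, 3.125e-02]  (obs o_0=1)
t=1: δ = [1.953e-03, 2.930e-03, 2.930e-03, 5.859e-03, 3.906e-03]  ψ = [2, 2, 0, 0, 0]  (obs o_1=4)
t=2: δ = [9.155e-05, 3.662e-04, 1.831e-04, 1.831e-04, 1.831e-04]  ψ = [1, 3, 3, 3, 4]  (obs o_2=2)
t=3: δ = [2.289e-05, 2.289e-05, 1.144e-05, 1.144e-05, 1.144e-05]  ψ = [1, 1, 1, 1, 1]  (obs o_3=1)
t=4: δ = [7.153e-07, 7.153e-07, 1.073e-06, 2.146e-06, 1.431e-06]  ψ = [1, 1, 0, 0, 0]  (obs o_4=4)
backtrack: best end state = 3; path = [0, 3, 1, 0, 3]

path = [0, 3, 1, 0, 3]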